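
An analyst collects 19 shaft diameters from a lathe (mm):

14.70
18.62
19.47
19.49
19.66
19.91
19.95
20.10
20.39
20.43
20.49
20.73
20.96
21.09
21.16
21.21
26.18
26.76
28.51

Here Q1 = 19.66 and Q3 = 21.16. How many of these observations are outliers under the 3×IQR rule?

IQR = 1.50; fences at 19.66 − 4.50 = 15.16 and 21.16 + 4.50 = 25.66.
Outside the cutoffs: 14.70, 26.18, 26.76, 28.51.

4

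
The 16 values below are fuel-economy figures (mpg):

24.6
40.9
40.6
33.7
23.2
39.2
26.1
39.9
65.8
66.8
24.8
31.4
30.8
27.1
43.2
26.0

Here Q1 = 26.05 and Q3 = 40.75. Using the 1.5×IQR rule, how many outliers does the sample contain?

2

IQR = 14.70; fences at 26.05 − 22.05 = 4.00 and 40.75 + 22.05 = 62.80.
Outside the cutoffs: 65.8, 66.8.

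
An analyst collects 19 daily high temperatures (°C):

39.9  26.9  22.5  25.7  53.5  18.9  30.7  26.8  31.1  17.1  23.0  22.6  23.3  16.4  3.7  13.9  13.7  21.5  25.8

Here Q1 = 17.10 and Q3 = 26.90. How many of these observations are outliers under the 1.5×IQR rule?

IQR = 9.80; fences at 17.10 − 14.70 = 2.40 and 26.90 + 14.70 = 41.60.
Outside the cutoffs: 53.5.

1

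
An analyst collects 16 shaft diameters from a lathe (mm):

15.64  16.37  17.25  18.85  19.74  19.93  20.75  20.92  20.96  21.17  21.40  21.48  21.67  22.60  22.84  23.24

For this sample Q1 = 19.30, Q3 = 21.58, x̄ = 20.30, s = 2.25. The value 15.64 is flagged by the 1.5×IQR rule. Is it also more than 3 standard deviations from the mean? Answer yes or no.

z = (15.64 − 20.30) / 2.25 = -2.07.
|z| = 2.07 ≤ 3.

no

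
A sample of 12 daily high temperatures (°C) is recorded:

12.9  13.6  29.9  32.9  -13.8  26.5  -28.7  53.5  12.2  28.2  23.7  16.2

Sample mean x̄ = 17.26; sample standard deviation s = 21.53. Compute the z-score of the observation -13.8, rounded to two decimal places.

z = (-13.8 − 17.26) / 21.53 = -1.44.

-1.44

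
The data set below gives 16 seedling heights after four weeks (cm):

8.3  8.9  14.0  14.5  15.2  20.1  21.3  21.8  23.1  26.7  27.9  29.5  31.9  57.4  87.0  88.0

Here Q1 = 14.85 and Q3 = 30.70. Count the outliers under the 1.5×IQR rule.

3

IQR = 15.85; fences at 14.85 − 23.775 = -8.925 and 30.70 + 23.775 = 54.475.
Outside the cutoffs: 57.4, 87.0, 88.0.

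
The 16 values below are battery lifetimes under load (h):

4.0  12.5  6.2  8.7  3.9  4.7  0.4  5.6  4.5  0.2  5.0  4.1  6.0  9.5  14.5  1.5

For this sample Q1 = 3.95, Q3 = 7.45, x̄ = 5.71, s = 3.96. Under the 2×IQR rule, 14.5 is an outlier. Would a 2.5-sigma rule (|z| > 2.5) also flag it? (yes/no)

z = (14.5 − 5.71) / 3.96 = 2.22.
|z| = 2.22 ≤ 2.5.

no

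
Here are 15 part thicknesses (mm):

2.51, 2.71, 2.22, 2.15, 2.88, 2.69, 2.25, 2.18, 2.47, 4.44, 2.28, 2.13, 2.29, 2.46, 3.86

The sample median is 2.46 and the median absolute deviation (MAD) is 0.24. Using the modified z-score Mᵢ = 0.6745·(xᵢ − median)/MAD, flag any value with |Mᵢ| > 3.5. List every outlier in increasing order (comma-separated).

|Mᵢ| > 3.5 ⇔ |xᵢ − 2.46| > 3.5·0.24/0.6745 = 1.25.
So outliers lie outside [1.21, 3.71].
3.86: M = 3.93 → outlier.
4.44: M = 5.56 → outlier.

3.86, 4.44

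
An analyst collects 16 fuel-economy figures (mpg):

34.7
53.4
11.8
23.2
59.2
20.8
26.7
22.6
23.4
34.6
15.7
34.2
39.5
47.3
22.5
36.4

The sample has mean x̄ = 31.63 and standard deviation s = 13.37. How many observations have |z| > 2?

1

Cutoffs: x̄ ± 2s = [4.89, 58.37].
Outside the cutoffs: 59.2.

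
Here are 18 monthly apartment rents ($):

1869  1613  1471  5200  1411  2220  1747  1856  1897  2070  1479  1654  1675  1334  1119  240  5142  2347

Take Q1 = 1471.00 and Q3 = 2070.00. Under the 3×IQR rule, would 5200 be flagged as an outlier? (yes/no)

IQR = Q3 − Q1 = 2070.00 − 1471.00 = 599.00.
Lower fence = Q1 − 3·IQR = 1471.00 − 1797.00 = -326.00.
Upper fence = Q3 + 3·IQR = 2070.00 + 1797.00 = 3867.00.
5200 lies above the upper fence.

yes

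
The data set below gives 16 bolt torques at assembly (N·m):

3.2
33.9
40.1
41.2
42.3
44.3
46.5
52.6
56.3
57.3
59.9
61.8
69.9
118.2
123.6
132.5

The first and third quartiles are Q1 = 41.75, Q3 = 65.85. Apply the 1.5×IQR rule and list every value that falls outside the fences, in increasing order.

3.2, 118.2, 123.6, 132.5

IQR = Q3 − Q1 = 65.85 − 41.75 = 24.10.
Lower fence = Q1 − 1.5·IQR = 41.75 − 36.15 = 5.60.
Upper fence = Q3 + 1.5·IQR = 65.85 + 36.15 = 102.00.
3.2 < 5.60 → outlier.
118.2 > 102.00 → outlier.
123.6 > 102.00 → outlier.
132.5 > 102.00 → outlier.
All remaining values lie within [5.60, 102.00].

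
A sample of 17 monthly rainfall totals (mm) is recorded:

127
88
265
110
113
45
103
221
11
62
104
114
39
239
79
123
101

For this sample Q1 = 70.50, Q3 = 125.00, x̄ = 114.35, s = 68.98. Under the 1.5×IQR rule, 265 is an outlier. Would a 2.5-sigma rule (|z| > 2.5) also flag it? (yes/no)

z = (265 − 114.35) / 68.98 = 2.18.
|z| = 2.18 ≤ 2.5.

no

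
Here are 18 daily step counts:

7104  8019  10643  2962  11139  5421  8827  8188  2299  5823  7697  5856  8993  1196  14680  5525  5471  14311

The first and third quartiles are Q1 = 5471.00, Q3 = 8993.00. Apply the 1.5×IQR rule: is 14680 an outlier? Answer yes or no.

yes

IQR = Q3 − Q1 = 8993.00 − 5471.00 = 3522.00.
Lower fence = Q1 − 1.5·IQR = 5471.00 − 5283.00 = 188.00.
Upper fence = Q3 + 1.5·IQR = 8993.00 + 5283.00 = 14276.00.
14680 lies above the upper fence.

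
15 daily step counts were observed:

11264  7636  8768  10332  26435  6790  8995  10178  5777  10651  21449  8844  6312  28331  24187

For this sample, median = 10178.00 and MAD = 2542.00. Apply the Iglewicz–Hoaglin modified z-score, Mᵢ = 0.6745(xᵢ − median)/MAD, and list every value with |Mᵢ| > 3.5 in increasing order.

|Mᵢ| > 3.5 ⇔ |xᵢ − 10178.00| > 3.5·2542.00/0.6745 = 13190.51.
So outliers lie outside [-3012.51, 23368.51].
24187: M = 3.72 → outlier.
26435: M = 4.31 → outlier.
28331: M = 4.82 → outlier.

24187, 26435, 28331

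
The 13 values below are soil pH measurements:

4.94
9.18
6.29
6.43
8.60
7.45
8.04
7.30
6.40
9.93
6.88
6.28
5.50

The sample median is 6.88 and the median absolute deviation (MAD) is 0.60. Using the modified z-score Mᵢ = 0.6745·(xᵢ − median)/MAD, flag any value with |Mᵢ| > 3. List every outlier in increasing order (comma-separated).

|Mᵢ| > 3 ⇔ |xᵢ − 6.88| > 3·0.60/0.6745 = 2.67.
So outliers lie outside [4.21, 9.55].
9.93: M = 3.43 → outlier.

9.93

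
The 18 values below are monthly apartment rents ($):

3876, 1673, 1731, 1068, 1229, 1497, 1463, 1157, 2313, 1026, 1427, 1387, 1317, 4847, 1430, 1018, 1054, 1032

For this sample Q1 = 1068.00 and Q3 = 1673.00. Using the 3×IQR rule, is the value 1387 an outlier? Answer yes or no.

IQR = Q3 − Q1 = 1673.00 − 1068.00 = 605.00.
Lower fence = Q1 − 3·IQR = 1068.00 − 1815.00 = -747.00.
Upper fence = Q3 + 3·IQR = 1673.00 + 1815.00 = 3488.00.
1387 lies within [-747.00, 3488.00].

no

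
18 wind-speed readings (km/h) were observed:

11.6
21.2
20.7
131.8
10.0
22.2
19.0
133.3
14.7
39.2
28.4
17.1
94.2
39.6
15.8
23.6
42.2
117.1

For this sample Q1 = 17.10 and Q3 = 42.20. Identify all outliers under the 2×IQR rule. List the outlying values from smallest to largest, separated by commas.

94.2, 117.1, 131.8, 133.3

IQR = Q3 − Q1 = 42.20 − 17.10 = 25.10.
Lower fence = Q1 − 2·IQR = 17.10 − 50.20 = -33.10.
Upper fence = Q3 + 2·IQR = 42.20 + 50.20 = 92.40.
94.2 > 92.40 → outlier.
117.1 > 92.40 → outlier.
131.8 > 92.40 → outlier.
133.3 > 92.40 → outlier.
All remaining values lie within [-33.10, 92.40].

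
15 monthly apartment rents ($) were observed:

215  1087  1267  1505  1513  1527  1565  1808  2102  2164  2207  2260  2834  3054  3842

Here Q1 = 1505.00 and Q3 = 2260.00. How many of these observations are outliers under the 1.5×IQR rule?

IQR = 755.00; fences at 1505.00 − 1132.50 = 372.50 and 2260.00 + 1132.50 = 3392.50.
Outside the cutoffs: 215, 3842.

2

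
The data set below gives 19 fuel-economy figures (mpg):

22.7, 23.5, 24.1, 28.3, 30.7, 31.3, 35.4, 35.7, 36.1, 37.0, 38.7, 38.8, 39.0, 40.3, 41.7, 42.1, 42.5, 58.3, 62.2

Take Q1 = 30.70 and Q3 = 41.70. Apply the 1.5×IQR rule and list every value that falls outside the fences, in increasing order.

IQR = Q3 − Q1 = 41.70 − 30.70 = 11.00.
Lower fence = Q1 − 1.5·IQR = 30.70 − 16.50 = 14.20.
Upper fence = Q3 + 1.5·IQR = 41.70 + 16.50 = 58.20.
58.3 > 58.20 → outlier.
62.2 > 58.20 → outlier.
All remaining values lie within [14.20, 58.20].

58.3, 62.2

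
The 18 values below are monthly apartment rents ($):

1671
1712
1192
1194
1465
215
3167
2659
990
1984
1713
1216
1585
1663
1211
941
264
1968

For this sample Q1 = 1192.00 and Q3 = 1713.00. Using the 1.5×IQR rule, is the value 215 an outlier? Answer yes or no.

IQR = Q3 − Q1 = 1713.00 − 1192.00 = 521.00.
Lower fence = Q1 − 1.5·IQR = 1192.00 − 781.50 = 410.50.
Upper fence = Q3 + 1.5·IQR = 1713.00 + 781.50 = 2494.50.
215 lies below the lower fence.

yes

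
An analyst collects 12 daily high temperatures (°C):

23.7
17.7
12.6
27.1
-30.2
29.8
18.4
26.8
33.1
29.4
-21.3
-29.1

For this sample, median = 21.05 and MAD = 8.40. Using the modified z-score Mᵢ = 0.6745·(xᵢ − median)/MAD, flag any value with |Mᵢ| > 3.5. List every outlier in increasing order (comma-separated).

-30.2, -29.1

|Mᵢ| > 3.5 ⇔ |xᵢ − 21.05| > 3.5·8.40/0.6745 = 43.59.
So outliers lie outside [-22.54, 64.64].
-30.2: M = -4.12 → outlier.
-29.1: M = -4.03 → outlier.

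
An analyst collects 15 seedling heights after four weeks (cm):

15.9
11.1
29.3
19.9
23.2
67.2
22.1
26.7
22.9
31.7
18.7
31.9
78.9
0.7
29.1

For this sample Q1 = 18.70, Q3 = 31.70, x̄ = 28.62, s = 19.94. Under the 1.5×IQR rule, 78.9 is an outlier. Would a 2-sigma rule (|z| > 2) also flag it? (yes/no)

yes

z = (78.9 − 28.62) / 19.94 = 2.52.
|z| = 2.52 > 2.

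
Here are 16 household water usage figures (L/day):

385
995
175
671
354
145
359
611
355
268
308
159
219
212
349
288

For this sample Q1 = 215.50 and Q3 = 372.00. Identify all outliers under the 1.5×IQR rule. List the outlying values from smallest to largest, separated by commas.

IQR = Q3 − Q1 = 372.00 − 215.50 = 156.50.
Lower fence = Q1 − 1.5·IQR = 215.50 − 234.75 = -19.25.
Upper fence = Q3 + 1.5·IQR = 372.00 + 234.75 = 606.75.
611 > 606.75 → outlier.
671 > 606.75 → outlier.
995 > 606.75 → outlier.
All remaining values lie within [-19.25, 606.75].

611, 671, 995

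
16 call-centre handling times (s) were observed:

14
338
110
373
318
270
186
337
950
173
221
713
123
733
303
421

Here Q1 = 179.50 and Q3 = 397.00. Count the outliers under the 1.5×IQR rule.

IQR = 217.50; fences at 179.50 − 326.25 = -146.75 and 397.00 + 326.25 = 723.25.
Outside the cutoffs: 733, 950.

2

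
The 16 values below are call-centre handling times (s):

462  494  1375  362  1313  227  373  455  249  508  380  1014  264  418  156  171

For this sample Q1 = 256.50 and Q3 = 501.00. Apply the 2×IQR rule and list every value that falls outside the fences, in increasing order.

IQR = Q3 − Q1 = 501.00 − 256.50 = 244.50.
Lower fence = Q1 − 2·IQR = 256.50 − 489.00 = -232.50.
Upper fence = Q3 + 2·IQR = 501.00 + 489.00 = 990.00.
1014 > 990.00 → outlier.
1313 > 990.00 → outlier.
1375 > 990.00 → outlier.
All remaining values lie within [-232.50, 990.00].

1014, 1313, 1375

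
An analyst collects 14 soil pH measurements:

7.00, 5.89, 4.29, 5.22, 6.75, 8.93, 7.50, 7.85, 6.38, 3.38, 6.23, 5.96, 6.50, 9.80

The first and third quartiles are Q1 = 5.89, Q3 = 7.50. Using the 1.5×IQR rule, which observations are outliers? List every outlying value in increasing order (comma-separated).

IQR = Q3 − Q1 = 7.50 − 5.89 = 1.61.
Lower fence = Q1 − 1.5·IQR = 5.89 − 2.415 = 3.475.
Upper fence = Q3 + 1.5·IQR = 7.50 + 2.415 = 9.915.
3.38 < 3.475 → outlier.
All remaining values lie within [3.475, 9.915].

3.38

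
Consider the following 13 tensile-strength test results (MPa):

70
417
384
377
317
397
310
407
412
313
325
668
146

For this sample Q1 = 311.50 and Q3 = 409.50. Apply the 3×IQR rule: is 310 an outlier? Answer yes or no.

no

IQR = Q3 − Q1 = 409.50 − 311.50 = 98.00.
Lower fence = Q1 − 3·IQR = 311.50 − 294.00 = 17.50.
Upper fence = Q3 + 3·IQR = 409.50 + 294.00 = 703.50.
310 lies within [17.50, 703.50].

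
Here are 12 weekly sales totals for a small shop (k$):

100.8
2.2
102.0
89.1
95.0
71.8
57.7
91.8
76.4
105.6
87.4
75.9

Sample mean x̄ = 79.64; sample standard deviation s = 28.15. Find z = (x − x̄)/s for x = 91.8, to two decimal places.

0.43

z = (91.8 − 79.64) / 28.15 = 0.43.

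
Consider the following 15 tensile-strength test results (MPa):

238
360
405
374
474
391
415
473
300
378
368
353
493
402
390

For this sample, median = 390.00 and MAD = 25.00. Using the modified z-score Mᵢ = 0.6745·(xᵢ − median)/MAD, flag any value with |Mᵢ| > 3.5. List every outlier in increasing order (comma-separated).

|Mᵢ| > 3.5 ⇔ |xᵢ − 390.00| > 3.5·25.00/0.6745 = 129.73.
So outliers lie outside [260.27, 519.73].
238: M = -4.10 → outlier.

238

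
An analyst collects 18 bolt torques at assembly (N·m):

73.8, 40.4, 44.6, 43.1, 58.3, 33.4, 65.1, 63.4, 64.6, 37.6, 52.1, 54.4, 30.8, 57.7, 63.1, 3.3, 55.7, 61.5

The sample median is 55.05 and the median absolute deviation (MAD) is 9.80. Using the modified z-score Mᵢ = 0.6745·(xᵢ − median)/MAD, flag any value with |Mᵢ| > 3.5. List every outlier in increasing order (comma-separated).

|Mᵢ| > 3.5 ⇔ |xᵢ − 55.05| > 3.5·9.80/0.6745 = 50.85.
So outliers lie outside [4.20, 105.90].
3.3: M = -3.56 → outlier.

3.3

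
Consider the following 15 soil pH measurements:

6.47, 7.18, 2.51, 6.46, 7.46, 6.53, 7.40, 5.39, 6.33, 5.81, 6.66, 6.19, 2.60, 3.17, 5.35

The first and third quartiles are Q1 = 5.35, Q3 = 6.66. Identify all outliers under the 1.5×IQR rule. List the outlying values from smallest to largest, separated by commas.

IQR = Q3 − Q1 = 6.66 − 5.35 = 1.31.
Lower fence = Q1 − 1.5·IQR = 5.35 − 1.965 = 3.385.
Upper fence = Q3 + 1.5·IQR = 6.66 + 1.965 = 8.625.
2.51 < 3.385 → outlier.
2.60 < 3.385 → outlier.
3.17 < 3.385 → outlier.
All remaining values lie within [3.385, 8.625].

2.51, 2.60, 3.17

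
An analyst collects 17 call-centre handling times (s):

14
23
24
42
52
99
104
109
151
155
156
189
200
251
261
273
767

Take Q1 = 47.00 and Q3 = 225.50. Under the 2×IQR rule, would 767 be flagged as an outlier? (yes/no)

yes

IQR = Q3 − Q1 = 225.50 − 47.00 = 178.50.
Lower fence = Q1 − 2·IQR = 47.00 − 357.00 = -310.00.
Upper fence = Q3 + 2·IQR = 225.50 + 357.00 = 582.50.
767 lies above the upper fence.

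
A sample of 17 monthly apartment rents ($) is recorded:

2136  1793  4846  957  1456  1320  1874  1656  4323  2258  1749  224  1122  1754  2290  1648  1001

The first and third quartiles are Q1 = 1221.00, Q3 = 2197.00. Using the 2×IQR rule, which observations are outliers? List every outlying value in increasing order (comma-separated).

IQR = Q3 − Q1 = 2197.00 − 1221.00 = 976.00.
Lower fence = Q1 − 2·IQR = 1221.00 − 1952.00 = -731.00.
Upper fence = Q3 + 2·IQR = 2197.00 + 1952.00 = 4149.00.
4323 > 4149.00 → outlier.
4846 > 4149.00 → outlier.
All remaining values lie within [-731.00, 4149.00].

4323, 4846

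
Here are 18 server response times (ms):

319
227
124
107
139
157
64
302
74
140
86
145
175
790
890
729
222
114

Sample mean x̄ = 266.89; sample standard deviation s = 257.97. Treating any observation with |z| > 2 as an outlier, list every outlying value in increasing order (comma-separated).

790, 890

Cutoffs at x̄ ± 2s: 266.89 ± 2·257.97 = [-249.05, 782.83].
790: z = 2.03, |z| > 2 → outlier.
890: z = 2.42, |z| > 2 → outlier.
Every other value lies within [-249.05, 782.83].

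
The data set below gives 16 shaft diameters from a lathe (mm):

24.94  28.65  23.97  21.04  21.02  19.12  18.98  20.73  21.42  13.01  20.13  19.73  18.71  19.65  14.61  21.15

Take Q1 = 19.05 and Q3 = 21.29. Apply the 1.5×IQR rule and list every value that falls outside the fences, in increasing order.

IQR = Q3 − Q1 = 21.29 − 19.05 = 2.24.
Lower fence = Q1 − 1.5·IQR = 19.05 − 3.36 = 15.69.
Upper fence = Q3 + 1.5·IQR = 21.29 + 3.36 = 24.65.
13.01 < 15.69 → outlier.
14.61 < 15.69 → outlier.
24.94 > 24.65 → outlier.
28.65 > 24.65 → outlier.
All remaining values lie within [15.69, 24.65].

13.01, 14.61, 24.94, 28.65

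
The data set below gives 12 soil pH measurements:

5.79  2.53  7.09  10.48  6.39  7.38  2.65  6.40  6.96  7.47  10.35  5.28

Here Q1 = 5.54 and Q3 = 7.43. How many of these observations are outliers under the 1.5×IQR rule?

IQR = 1.89; fences at 5.54 − 2.835 = 2.705 and 7.43 + 2.835 = 10.265.
Outside the cutoffs: 2.53, 2.65, 10.35, 10.48.

4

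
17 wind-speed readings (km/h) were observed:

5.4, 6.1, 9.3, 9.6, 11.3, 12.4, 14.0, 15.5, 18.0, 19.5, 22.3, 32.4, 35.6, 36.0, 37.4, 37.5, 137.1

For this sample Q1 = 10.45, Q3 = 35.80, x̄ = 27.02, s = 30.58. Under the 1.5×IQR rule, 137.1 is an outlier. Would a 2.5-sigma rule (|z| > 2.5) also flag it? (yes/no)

z = (137.1 − 27.02) / 30.58 = 3.60.
|z| = 3.60 > 2.5.

yes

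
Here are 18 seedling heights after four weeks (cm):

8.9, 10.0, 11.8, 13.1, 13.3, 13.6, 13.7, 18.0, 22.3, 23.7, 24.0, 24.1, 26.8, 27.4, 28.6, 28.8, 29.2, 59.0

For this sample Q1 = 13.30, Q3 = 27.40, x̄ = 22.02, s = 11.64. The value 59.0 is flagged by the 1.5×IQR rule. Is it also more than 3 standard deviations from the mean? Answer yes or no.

yes

z = (59.0 − 22.02) / 11.64 = 3.18.
|z| = 3.18 > 3.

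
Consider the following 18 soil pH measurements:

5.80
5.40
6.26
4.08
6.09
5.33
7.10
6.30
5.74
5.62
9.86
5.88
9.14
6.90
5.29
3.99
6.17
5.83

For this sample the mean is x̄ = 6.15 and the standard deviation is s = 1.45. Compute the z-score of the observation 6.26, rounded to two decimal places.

z = (6.26 − 6.15) / 1.45 = 0.08.

0.08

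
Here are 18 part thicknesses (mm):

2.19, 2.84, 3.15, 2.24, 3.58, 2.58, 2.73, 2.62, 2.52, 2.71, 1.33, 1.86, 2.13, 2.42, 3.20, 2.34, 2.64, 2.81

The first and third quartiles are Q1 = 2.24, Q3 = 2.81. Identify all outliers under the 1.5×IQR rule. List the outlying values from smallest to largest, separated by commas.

1.33

IQR = Q3 − Q1 = 2.81 − 2.24 = 0.57.
Lower fence = Q1 − 1.5·IQR = 2.24 − 0.855 = 1.385.
Upper fence = Q3 + 1.5·IQR = 2.81 + 0.855 = 3.665.
1.33 < 1.385 → outlier.
All remaining values lie within [1.385, 3.665].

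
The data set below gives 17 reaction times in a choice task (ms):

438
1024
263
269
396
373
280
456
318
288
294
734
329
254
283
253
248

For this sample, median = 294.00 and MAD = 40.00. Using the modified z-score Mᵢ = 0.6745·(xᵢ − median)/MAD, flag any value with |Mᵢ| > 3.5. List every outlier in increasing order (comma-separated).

|Mᵢ| > 3.5 ⇔ |xᵢ − 294.00| > 3.5·40.00/0.6745 = 207.56.
So outliers lie outside [86.44, 501.56].
734: M = 7.42 → outlier.
1024: M = 12.31 → outlier.

734, 1024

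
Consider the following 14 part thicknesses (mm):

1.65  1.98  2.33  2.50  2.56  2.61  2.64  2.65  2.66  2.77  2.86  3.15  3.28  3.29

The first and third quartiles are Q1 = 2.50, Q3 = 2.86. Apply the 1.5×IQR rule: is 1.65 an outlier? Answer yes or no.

yes

IQR = Q3 − Q1 = 2.86 − 2.50 = 0.36.
Lower fence = Q1 − 1.5·IQR = 2.50 − 0.54 = 1.96.
Upper fence = Q3 + 1.5·IQR = 2.86 + 0.54 = 3.40.
1.65 lies below the lower fence.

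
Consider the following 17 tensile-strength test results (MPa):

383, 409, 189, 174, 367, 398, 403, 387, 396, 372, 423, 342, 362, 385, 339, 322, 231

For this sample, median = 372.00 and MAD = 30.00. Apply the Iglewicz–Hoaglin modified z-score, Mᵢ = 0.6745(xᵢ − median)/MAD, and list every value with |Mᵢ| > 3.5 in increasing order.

|Mᵢ| > 3.5 ⇔ |xᵢ − 372.00| > 3.5·30.00/0.6745 = 155.67.
So outliers lie outside [216.33, 527.67].
174: M = -4.45 → outlier.
189: M = -4.11 → outlier.

174, 189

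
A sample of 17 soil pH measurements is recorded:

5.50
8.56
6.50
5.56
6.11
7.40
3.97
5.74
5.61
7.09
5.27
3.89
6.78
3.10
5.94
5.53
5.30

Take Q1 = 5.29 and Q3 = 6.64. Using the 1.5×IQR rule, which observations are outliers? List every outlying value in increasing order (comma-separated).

3.10

IQR = Q3 − Q1 = 6.64 − 5.29 = 1.35.
Lower fence = Q1 − 1.5·IQR = 5.29 − 2.025 = 3.265.
Upper fence = Q3 + 1.5·IQR = 6.64 + 2.025 = 8.665.
3.10 < 3.265 → outlier.
All remaining values lie within [3.265, 8.665].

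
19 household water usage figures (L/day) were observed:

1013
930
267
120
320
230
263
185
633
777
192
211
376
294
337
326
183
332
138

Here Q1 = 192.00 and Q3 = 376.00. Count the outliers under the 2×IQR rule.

3

IQR = 184.00; fences at 192.00 − 368.00 = -176.00 and 376.00 + 368.00 = 744.00.
Outside the cutoffs: 777, 930, 1013.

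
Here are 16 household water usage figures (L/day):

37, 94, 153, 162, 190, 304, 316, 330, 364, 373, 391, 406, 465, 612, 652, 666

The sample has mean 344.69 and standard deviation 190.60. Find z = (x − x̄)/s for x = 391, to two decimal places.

0.24

z = (391 − 344.69) / 190.60 = 0.24.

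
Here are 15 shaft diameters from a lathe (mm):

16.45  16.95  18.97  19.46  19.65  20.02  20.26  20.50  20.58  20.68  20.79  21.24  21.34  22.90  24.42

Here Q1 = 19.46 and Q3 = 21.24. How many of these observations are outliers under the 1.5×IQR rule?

2

IQR = 1.78; fences at 19.46 − 2.67 = 16.79 and 21.24 + 2.67 = 23.91.
Outside the cutoffs: 16.45, 24.42.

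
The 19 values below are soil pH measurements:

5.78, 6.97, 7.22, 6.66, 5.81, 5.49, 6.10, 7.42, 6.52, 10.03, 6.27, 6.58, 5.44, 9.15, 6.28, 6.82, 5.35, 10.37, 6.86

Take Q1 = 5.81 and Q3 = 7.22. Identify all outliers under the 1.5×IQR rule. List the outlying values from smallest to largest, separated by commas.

IQR = Q3 − Q1 = 7.22 − 5.81 = 1.41.
Lower fence = Q1 − 1.5·IQR = 5.81 − 2.115 = 3.695.
Upper fence = Q3 + 1.5·IQR = 7.22 + 2.115 = 9.335.
10.03 > 9.335 → outlier.
10.37 > 9.335 → outlier.
All remaining values lie within [3.695, 9.335].

10.03, 10.37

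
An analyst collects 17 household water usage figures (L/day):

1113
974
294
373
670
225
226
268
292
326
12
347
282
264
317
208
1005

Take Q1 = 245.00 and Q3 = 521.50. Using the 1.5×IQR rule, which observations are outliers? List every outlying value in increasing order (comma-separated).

IQR = Q3 − Q1 = 521.50 − 245.00 = 276.50.
Lower fence = Q1 − 1.5·IQR = 245.00 − 414.75 = -169.75.
Upper fence = Q3 + 1.5·IQR = 521.50 + 414.75 = 936.25.
974 > 936.25 → outlier.
1005 > 936.25 → outlier.
1113 > 936.25 → outlier.
All remaining values lie within [-169.75, 936.25].

974, 1005, 1113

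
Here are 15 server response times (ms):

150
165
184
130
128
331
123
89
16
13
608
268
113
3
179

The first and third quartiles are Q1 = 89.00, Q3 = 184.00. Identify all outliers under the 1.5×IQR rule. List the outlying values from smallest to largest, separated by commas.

IQR = Q3 − Q1 = 184.00 − 89.00 = 95.00.
Lower fence = Q1 − 1.5·IQR = 89.00 − 142.50 = -53.50.
Upper fence = Q3 + 1.5·IQR = 184.00 + 142.50 = 326.50.
331 > 326.50 → outlier.
608 > 326.50 → outlier.
All remaining values lie within [-53.50, 326.50].

331, 608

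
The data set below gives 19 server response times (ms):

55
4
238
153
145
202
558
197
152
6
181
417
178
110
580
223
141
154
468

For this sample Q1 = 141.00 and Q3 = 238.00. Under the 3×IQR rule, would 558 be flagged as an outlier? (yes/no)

IQR = Q3 − Q1 = 238.00 − 141.00 = 97.00.
Lower fence = Q1 − 3·IQR = 141.00 − 291.00 = -150.00.
Upper fence = Q3 + 3·IQR = 238.00 + 291.00 = 529.00.
558 lies above the upper fence.

yes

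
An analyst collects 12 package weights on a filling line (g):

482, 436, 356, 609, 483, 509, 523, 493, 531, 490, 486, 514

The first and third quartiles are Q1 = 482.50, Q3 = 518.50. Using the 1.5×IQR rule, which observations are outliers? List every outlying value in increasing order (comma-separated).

356, 609

IQR = Q3 − Q1 = 518.50 − 482.50 = 36.00.
Lower fence = Q1 − 1.5·IQR = 482.50 − 54.00 = 428.50.
Upper fence = Q3 + 1.5·IQR = 518.50 + 54.00 = 572.50.
356 < 428.50 → outlier.
609 > 572.50 → outlier.
All remaining values lie within [428.50, 572.50].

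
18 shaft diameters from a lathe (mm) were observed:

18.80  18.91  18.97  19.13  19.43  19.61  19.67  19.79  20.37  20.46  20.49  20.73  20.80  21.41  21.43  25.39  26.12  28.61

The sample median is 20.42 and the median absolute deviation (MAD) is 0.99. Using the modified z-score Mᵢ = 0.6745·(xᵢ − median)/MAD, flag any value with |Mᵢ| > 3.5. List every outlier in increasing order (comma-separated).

26.12, 28.61

|Mᵢ| > 3.5 ⇔ |xᵢ − 20.42| > 3.5·0.99/0.6745 = 5.14.
So outliers lie outside [15.28, 25.56].
26.12: M = 3.88 → outlier.
28.61: M = 5.58 → outlier.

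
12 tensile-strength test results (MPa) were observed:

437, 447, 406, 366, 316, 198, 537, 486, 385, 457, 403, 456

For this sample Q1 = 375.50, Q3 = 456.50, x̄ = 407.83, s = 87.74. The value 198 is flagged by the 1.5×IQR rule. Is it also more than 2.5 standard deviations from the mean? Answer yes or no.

z = (198 − 407.83) / 87.74 = -2.39.
|z| = 2.39 ≤ 2.5.

no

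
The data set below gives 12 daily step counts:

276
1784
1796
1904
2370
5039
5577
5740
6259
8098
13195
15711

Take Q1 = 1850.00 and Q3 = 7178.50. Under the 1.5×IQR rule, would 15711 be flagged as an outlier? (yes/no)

yes

IQR = Q3 − Q1 = 7178.50 − 1850.00 = 5328.50.
Lower fence = Q1 − 1.5·IQR = 1850.00 − 7992.75 = -6142.75.
Upper fence = Q3 + 1.5·IQR = 7178.50 + 7992.75 = 15171.25.
15711 lies above the upper fence.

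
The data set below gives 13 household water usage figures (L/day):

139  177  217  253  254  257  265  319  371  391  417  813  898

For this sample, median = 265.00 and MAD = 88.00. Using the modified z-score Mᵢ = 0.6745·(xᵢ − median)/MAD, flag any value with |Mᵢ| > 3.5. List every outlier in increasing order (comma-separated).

|Mᵢ| > 3.5 ⇔ |xᵢ − 265.00| > 3.5·88.00/0.6745 = 456.63.
So outliers lie outside [-191.63, 721.63].
813: M = 4.20 → outlier.
898: M = 4.85 → outlier.

813, 898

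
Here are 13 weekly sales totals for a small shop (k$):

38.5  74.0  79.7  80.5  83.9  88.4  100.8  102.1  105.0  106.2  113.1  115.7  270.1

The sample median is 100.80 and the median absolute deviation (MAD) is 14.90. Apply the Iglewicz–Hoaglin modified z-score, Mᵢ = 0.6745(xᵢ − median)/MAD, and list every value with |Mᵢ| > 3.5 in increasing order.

|Mᵢ| > 3.5 ⇔ |xᵢ − 100.80| > 3.5·14.90/0.6745 = 77.32.
So outliers lie outside [23.48, 178.12].
270.1: M = 7.66 → outlier.

270.1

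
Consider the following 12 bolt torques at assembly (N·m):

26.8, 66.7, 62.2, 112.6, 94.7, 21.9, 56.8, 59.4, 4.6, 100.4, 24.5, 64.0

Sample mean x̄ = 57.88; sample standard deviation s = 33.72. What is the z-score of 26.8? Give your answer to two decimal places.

-0.92

z = (26.8 − 57.88) / 33.72 = -0.92.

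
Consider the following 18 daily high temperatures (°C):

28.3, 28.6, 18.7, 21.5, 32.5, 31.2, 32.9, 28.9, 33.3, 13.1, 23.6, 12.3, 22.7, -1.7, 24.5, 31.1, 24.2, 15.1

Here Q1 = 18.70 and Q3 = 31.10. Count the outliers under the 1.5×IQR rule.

IQR = 12.40; fences at 18.70 − 18.60 = 0.10 and 31.10 + 18.60 = 49.70.
Outside the cutoffs: -1.7.

1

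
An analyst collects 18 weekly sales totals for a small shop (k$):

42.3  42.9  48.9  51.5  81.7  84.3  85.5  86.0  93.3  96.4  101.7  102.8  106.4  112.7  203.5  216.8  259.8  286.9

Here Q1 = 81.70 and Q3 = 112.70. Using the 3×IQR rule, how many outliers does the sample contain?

IQR = 31.00; fences at 81.70 − 93.00 = -11.30 and 112.70 + 93.00 = 205.70.
Outside the cutoffs: 216.8, 259.8, 286.9.

3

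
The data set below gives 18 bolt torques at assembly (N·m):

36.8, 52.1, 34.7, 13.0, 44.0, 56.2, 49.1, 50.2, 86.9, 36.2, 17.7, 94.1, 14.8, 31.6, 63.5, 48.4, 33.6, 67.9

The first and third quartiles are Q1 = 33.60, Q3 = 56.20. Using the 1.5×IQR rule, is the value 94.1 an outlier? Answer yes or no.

yes

IQR = Q3 − Q1 = 56.20 − 33.60 = 22.60.
Lower fence = Q1 − 1.5·IQR = 33.60 − 33.90 = -0.30.
Upper fence = Q3 + 1.5·IQR = 56.20 + 33.90 = 90.10.
94.1 lies above the upper fence.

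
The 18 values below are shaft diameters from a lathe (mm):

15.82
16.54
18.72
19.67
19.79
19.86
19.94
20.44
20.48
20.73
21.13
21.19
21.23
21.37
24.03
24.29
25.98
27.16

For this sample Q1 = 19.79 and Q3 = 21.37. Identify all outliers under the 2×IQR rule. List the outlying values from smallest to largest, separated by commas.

15.82, 16.54, 25.98, 27.16

IQR = Q3 − Q1 = 21.37 − 19.79 = 1.58.
Lower fence = Q1 − 2·IQR = 19.79 − 3.16 = 16.63.
Upper fence = Q3 + 2·IQR = 21.37 + 3.16 = 24.53.
15.82 < 16.63 → outlier.
16.54 < 16.63 → outlier.
25.98 > 24.53 → outlier.
27.16 > 24.53 → outlier.
All remaining values lie within [16.63, 24.53].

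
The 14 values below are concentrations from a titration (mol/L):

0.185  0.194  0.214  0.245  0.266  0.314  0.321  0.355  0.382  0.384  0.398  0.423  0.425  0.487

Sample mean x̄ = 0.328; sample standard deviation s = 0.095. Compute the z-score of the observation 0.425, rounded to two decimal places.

1.02

z = (0.425 − 0.328) / 0.095 = 1.02.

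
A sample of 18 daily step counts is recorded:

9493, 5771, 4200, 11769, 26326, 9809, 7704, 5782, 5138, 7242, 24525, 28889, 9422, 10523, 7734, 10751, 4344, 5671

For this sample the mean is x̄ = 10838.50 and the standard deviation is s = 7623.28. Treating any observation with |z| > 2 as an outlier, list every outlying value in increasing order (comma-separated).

26326, 28889

Cutoffs at x̄ ± 2s: 10838.50 ± 2·7623.28 = [-4408.06, 26085.06].
26326: z = 2.03, |z| > 2 → outlier.
28889: z = 2.37, |z| > 2 → outlier.
Every other value lies within [-4408.06, 26085.06].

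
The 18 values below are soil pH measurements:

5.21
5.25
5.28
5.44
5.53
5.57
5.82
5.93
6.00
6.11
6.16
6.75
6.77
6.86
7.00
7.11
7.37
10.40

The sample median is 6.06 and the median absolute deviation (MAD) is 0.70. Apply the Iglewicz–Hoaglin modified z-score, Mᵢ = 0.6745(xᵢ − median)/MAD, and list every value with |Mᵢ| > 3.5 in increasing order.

|Mᵢ| > 3.5 ⇔ |xᵢ − 6.06| > 3.5·0.70/0.6745 = 3.63.
So outliers lie outside [2.43, 9.69].
10.40: M = 4.18 → outlier.

10.40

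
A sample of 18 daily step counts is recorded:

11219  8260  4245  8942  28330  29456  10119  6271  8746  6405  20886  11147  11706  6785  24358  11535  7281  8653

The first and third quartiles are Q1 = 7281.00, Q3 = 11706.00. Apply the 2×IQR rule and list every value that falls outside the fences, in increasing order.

20886, 24358, 28330, 29456

IQR = Q3 − Q1 = 11706.00 − 7281.00 = 4425.00.
Lower fence = Q1 − 2·IQR = 7281.00 − 8850.00 = -1569.00.
Upper fence = Q3 + 2·IQR = 11706.00 + 8850.00 = 20556.00.
20886 > 20556.00 → outlier.
24358 > 20556.00 → outlier.
28330 > 20556.00 → outlier.
29456 > 20556.00 → outlier.
All remaining values lie within [-1569.00, 20556.00].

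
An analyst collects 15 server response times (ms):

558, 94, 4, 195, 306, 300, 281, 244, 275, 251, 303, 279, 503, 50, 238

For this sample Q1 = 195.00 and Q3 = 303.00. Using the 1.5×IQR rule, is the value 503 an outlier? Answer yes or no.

IQR = Q3 − Q1 = 303.00 − 195.00 = 108.00.
Lower fence = Q1 − 1.5·IQR = 195.00 − 162.00 = 33.00.
Upper fence = Q3 + 1.5·IQR = 303.00 + 162.00 = 465.00.
503 lies above the upper fence.

yes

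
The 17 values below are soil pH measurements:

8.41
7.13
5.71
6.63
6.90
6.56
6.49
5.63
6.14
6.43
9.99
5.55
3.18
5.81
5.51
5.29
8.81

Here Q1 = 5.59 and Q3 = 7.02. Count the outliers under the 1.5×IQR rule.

2

IQR = 1.43; fences at 5.59 − 2.145 = 3.445 and 7.02 + 2.145 = 9.165.
Outside the cutoffs: 3.18, 9.99.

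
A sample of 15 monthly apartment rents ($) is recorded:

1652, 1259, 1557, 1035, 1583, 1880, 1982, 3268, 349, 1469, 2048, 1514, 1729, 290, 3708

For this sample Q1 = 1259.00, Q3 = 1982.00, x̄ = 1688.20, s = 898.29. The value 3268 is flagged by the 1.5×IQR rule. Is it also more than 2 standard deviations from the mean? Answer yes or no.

no

z = (3268 − 1688.20) / 898.29 = 1.76.
|z| = 1.76 ≤ 2.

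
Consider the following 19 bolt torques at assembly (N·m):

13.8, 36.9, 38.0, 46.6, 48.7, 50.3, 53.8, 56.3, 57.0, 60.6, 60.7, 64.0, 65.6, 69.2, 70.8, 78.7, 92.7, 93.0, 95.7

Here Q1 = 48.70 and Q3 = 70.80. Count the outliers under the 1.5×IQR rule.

IQR = 22.10; fences at 48.70 − 33.15 = 15.55 and 70.80 + 33.15 = 103.95.
Outside the cutoffs: 13.8.

1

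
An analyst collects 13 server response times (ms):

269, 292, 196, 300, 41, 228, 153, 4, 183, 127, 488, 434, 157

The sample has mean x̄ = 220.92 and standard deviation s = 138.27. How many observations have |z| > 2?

0

Cutoffs: x̄ ± 2s = [-55.62, 497.46].
Every value lies within the cutoffs.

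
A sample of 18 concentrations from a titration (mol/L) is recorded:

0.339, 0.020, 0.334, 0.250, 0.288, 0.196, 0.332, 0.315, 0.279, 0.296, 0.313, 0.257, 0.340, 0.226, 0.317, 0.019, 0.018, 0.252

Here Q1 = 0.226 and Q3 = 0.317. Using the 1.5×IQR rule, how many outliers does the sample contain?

IQR = 0.091; fences at 0.226 − 0.1365 = 0.0895 and 0.317 + 0.1365 = 0.4535.
Outside the cutoffs: 0.018, 0.019, 0.020.

3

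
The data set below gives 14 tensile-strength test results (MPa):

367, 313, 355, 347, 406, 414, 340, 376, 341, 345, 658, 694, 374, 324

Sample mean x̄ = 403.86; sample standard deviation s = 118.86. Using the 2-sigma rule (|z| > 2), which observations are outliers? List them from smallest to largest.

658, 694

Cutoffs at x̄ ± 2s: 403.86 ± 2·118.86 = [166.14, 641.58].
658: z = 2.14, |z| > 2 → outlier.
694: z = 2.44, |z| > 2 → outlier.
Every other value lies within [166.14, 641.58].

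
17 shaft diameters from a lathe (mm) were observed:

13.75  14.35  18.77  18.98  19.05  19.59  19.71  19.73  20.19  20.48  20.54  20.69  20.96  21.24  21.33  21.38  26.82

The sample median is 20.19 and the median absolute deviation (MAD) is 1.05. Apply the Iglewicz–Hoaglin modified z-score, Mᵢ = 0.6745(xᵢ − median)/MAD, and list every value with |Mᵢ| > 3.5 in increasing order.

13.75, 14.35, 26.82

|Mᵢ| > 3.5 ⇔ |xᵢ − 20.19| > 3.5·1.05/0.6745 = 5.45.
So outliers lie outside [14.74, 25.64].
13.75: M = -4.14 → outlier.
14.35: M = -3.75 → outlier.
26.82: M = 4.26 → outlier.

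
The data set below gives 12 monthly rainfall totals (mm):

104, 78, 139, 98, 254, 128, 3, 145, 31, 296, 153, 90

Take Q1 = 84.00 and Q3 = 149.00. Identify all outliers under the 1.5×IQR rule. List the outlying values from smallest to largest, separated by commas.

IQR = Q3 − Q1 = 149.00 − 84.00 = 65.00.
Lower fence = Q1 − 1.5·IQR = 84.00 − 97.50 = -13.50.
Upper fence = Q3 + 1.5·IQR = 149.00 + 97.50 = 246.50.
254 > 246.50 → outlier.
296 > 246.50 → outlier.
All remaining values lie within [-13.50, 246.50].

254, 296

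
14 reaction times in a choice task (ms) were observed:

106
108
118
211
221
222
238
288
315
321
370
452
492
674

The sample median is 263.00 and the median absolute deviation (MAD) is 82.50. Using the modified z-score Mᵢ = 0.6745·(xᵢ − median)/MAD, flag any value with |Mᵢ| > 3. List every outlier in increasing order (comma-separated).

|Mᵢ| > 3 ⇔ |xᵢ − 263.00| > 3·82.50/0.6745 = 366.94.
So outliers lie outside [-103.94, 629.94].
674: M = 3.36 → outlier.

674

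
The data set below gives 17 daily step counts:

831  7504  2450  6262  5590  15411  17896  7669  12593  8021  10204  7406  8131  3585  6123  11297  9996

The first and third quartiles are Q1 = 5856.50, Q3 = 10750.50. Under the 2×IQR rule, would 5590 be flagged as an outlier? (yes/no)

IQR = Q3 − Q1 = 10750.50 − 5856.50 = 4894.00.
Lower fence = Q1 − 2·IQR = 5856.50 − 9788.00 = -3931.50.
Upper fence = Q3 + 2·IQR = 10750.50 + 9788.00 = 20538.50.
5590 lies within [-3931.50, 20538.50].

no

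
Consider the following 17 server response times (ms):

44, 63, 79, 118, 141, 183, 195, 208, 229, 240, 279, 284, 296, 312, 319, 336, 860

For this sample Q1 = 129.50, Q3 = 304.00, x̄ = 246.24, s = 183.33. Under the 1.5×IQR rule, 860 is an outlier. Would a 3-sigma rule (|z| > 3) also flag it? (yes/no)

yes

z = (860 − 246.24) / 183.33 = 3.35.
|z| = 3.35 > 3.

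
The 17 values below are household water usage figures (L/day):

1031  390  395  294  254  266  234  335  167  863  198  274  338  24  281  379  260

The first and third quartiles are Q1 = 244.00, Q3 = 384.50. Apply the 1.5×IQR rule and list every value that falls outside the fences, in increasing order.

IQR = Q3 − Q1 = 384.50 − 244.00 = 140.50.
Lower fence = Q1 − 1.5·IQR = 244.00 − 210.75 = 33.25.
Upper fence = Q3 + 1.5·IQR = 384.50 + 210.75 = 595.25.
24 < 33.25 → outlier.
863 > 595.25 → outlier.
1031 > 595.25 → outlier.
All remaining values lie within [33.25, 595.25].

24, 863, 1031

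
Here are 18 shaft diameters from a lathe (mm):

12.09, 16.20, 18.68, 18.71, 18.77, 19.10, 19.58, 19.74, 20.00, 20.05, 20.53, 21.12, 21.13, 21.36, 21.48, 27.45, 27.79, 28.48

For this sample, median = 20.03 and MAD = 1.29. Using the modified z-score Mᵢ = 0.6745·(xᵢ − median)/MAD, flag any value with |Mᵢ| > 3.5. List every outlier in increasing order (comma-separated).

12.09, 27.45, 27.79, 28.48

|Mᵢ| > 3.5 ⇔ |xᵢ − 20.03| > 3.5·1.29/0.6745 = 6.69.
So outliers lie outside [13.34, 26.72].
12.09: M = -4.15 → outlier.
27.45: M = 3.88 → outlier.
27.79: M = 4.06 → outlier.
28.48: M = 4.42 → outlier.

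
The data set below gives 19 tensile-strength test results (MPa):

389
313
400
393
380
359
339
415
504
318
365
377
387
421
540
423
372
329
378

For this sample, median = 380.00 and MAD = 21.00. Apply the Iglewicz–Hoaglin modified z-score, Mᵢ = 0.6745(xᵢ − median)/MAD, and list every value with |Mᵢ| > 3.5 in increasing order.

|Mᵢ| > 3.5 ⇔ |xᵢ − 380.00| > 3.5·21.00/0.6745 = 108.97.
So outliers lie outside [271.03, 488.97].
504: M = 3.98 → outlier.
540: M = 5.14 → outlier.

504, 540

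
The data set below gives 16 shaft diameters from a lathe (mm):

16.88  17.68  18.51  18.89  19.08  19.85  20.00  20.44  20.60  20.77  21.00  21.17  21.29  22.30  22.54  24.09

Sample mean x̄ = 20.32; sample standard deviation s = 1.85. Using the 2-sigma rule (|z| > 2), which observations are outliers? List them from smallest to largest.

Cutoffs at x̄ ± 2s: 20.32 ± 2·1.85 = [16.62, 24.02].
24.09: z = 2.04, |z| > 2 → outlier.
Every other value lies within [16.62, 24.02].

24.09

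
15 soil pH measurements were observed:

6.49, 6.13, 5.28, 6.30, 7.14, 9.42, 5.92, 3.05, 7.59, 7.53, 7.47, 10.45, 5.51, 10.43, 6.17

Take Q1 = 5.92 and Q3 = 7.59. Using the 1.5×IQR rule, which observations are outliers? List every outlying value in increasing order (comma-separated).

IQR = Q3 − Q1 = 7.59 − 5.92 = 1.67.
Lower fence = Q1 − 1.5·IQR = 5.92 − 2.505 = 3.415.
Upper fence = Q3 + 1.5·IQR = 7.59 + 2.505 = 10.095.
3.05 < 3.415 → outlier.
10.43 > 10.095 → outlier.
10.45 > 10.095 → outlier.
All remaining values lie within [3.415, 10.095].

3.05, 10.43, 10.45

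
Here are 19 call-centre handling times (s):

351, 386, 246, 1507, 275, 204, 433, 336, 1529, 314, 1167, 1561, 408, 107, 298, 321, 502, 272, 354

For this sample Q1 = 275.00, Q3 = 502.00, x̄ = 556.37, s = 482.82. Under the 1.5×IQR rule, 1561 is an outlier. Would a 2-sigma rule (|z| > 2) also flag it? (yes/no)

yes

z = (1561 − 556.37) / 482.82 = 2.08.
|z| = 2.08 > 2.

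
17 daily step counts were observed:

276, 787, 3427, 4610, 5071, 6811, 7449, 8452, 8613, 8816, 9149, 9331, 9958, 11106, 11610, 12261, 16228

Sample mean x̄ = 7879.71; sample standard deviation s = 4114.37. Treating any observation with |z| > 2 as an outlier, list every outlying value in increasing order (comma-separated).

16228

Cutoffs at x̄ ± 2s: 7879.71 ± 2·4114.37 = [-349.03, 16108.45].
16228: z = 2.03, |z| > 2 → outlier.
Every other value lies within [-349.03, 16108.45].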